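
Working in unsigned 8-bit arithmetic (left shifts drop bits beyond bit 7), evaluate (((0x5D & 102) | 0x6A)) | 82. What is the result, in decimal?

0x5D = 01011101
102 = 01100110
→ & → 01000100 = 68
0x6A = 01101010
→ | → 01101110 = 110
82 = 01010010
→ | → 01111110 = 126

126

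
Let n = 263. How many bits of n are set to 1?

4

263 = 100000111
Count the 1s: 1 + 1 + 1 + 1 = 4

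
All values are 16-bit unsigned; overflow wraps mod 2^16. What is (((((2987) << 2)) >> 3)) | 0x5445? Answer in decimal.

21973

2987 = 0000101110101011
→ << 2 (mod 2^16) → 0010111010101100 = 11948
→ >> 3 → 0000010111010101 = 1493
0x5445 = 0101010001000101
→ | → 0101010111010101 = 21973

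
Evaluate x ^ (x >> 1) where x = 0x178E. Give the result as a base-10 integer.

7241

x = 1011110001110 = 6030
x>>1 = 0101111000111
XOR  = 1110001001001 = 7241
(x ^ (x >> 1) gives the standard binary-reflected Gray code of x.)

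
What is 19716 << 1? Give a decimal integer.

19716 = 0100110100000100
shift left by 1 → 1001101000001000 = 39432
(equivalently, 19716 × 2^1 = 19716 × 2)

39432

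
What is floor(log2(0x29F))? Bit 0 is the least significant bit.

0x29F = 1010011111
The topmost 1 is at position 9 (since 2^9 = 512 ≤ 671 < 1024).

9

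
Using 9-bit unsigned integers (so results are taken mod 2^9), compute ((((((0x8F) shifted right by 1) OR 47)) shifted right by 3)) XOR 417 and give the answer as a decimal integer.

0x8F = 010001111
→ shifted right by 1 → 001000111 = 71
47 = 000101111
→ OR → 001101111 = 111
→ shifted right by 3 → 000001101 = 13
417 = 110100001
→ XOR → 110101100 = 428

428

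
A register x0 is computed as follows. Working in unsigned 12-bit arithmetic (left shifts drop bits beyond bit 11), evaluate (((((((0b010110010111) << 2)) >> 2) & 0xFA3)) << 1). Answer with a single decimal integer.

774

0b010110010111 = 010110010111
→ << 2 (mod 2^12) → 011001011100 = 1628
→ >> 2 → 000110010111 = 407
0xFA3 = 111110100011
→ & → 000110000011 = 387
→ << 1 (mod 2^12) → 001100000110 = 774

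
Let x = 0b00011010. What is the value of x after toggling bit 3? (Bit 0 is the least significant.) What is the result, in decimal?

x = 00011010
bit 3 is currently 1; toggle it via x ^ (1 << 3) = x ^ 8
→ 00010010 = 18

18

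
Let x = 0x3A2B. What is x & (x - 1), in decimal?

14890

x = 11101000101011 = 14891
x - 1 = 11101000101010
AND   = 11101000101010 = 14890
(x & (x - 1) clears the lowest set bit of x.)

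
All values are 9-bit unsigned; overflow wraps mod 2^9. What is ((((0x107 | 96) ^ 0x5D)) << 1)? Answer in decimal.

116

0x107 = 100000111
96 = 001100000
→ | → 101100111 = 359
0x5D = 001011101
→ ^ → 100111010 = 314
→ << 1 (mod 2^9) → 001110100 = 116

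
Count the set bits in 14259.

14259 = 11011110110011
Count the 1s: 1 + 1 + 1 + 1 + 1 + 1 + 1 + 1 + 1 + 1 = 10

10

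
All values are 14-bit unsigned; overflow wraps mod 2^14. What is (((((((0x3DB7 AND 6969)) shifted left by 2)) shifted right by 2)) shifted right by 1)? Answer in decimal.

1176

0x3DB7 = 11110110110111
6969 = 01101100111001
→ AND → 01100100110001 = 6449
→ shifted left by 2 (mod 2^14) → 10010011000100 = 9412
→ shifted right by 2 → 00100100110001 = 2353
→ shifted right by 1 → 00010010011000 = 1176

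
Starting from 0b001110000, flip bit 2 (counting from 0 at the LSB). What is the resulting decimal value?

x = 001110000
bit 2 is currently 0; toggle it via x ^ (1 << 2) = x ^ 4
→ 001110100 = 116

116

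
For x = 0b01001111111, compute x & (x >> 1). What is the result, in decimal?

x = 1001111111 = 639
x>>1 = 0100111111
AND  = 0000111111 = 63
(x & (x >> 1) has a 1 wherever x has two consecutive 1 bits.)

63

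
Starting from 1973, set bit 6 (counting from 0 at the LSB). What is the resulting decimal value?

x = 11110110101
bit 6 is currently 0; set it via x | (1 << 6) = x | 64
→ 11111110101 = 2037

2037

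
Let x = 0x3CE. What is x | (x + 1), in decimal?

x = 1111001110 = 974
x + 1 = 1111001111
OR    = 1111001111 = 975
(x | (x + 1) sets the lowest cleared bit.)

975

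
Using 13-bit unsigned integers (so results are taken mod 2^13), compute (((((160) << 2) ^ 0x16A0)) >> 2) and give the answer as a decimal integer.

160 = 0000010100000
→ << 2 (mod 2^13) → 0001010000000 = 640
0x16A0 = 1011010100000
→ ^ → 1010000100000 = 5152
→ >> 2 → 0010100001000 = 1288

1288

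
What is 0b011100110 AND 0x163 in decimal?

98

a = 011100110
0x163 = 101100011
AND → 001100010 = 98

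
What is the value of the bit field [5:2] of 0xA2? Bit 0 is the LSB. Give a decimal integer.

8

v = 10100010
Shift right by 2: 101000
Mask low 4 bits: 1000 = 8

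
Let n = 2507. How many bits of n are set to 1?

2507 = 100111001011
Count the 1s: 1 + 1 + 1 + 1 + 1 + 1 + 1 = 7

7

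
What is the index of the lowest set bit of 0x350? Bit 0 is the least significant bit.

4

0x350 = 1101010000
Trailing zeros: 4, so the lowest set bit is bit 4 (value 16).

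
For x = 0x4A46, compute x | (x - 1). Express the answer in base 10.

19015

x = 100101001000110 = 19014
x - 1 = 100101001000101
OR    = 100101001000111 = 19015
(x | (x - 1) sets all bits below the lowest set bit.)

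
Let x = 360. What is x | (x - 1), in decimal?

367

x = 101101000 = 360
x - 1 = 101100111
OR    = 101101111 = 367
(x | (x - 1) sets all bits below the lowest set bit.)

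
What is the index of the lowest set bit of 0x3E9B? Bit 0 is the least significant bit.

0

0x3E9B = 11111010011011
Trailing zeros: 0, so the lowest set bit is bit 0 (value 1).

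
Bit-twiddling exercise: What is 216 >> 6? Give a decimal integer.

216 = 11011000
shift right by 6 → 00000011 = 3
(equivalently, floor(216 / 64))

3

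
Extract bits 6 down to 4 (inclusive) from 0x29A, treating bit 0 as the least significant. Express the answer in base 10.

v = 1010011010
Shift right by 4: 101001
Mask low 3 bits: 001 = 1

1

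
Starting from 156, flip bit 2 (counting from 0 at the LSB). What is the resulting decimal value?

152

x = 010011100
bit 2 is currently 1; toggle it via x ^ (1 << 2) = x ^ 4
→ 010011000 = 152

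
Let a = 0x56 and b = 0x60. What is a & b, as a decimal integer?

0x56 = 1010110
0x60 = 1100000
AND → 1000000 = 64

64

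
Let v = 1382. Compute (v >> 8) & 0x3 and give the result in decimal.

1

v = 10101100110
Shift right by 8: 101
Mask low 2 bits: 01 = 1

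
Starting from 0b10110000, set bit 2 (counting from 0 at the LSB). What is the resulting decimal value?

180

x = 10110000
bit 2 is currently 0; set it via x | (1 << 2) = x | 4
→ 10110100 = 180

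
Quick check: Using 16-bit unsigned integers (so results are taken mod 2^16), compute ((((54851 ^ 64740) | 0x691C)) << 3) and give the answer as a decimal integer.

54851 = 1101011001000011
64740 = 1111110011100100
→ ^ → 0010101010100111 = 10919
0x691C = 0110100100011100
→ | → 0110101110111111 = 27583
→ << 3 (mod 2^16) → 0101110111111000 = 24056

24056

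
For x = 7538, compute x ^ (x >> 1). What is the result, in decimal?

x = 1110101110010 = 7538
x>>1 = 0111010111001
XOR  = 1001111001011 = 5067
(x ^ (x >> 1) gives the standard binary-reflected Gray code of x.)

5067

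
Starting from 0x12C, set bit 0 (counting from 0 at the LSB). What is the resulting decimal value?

301

x = 000100101100
bit 0 is currently 0; set it via x | (1 << 0) = x | 1
→ 000100101101 = 301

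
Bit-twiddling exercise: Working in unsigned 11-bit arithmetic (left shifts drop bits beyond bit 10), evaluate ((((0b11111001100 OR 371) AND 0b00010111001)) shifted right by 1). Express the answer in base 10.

92

0b11111001100 = 11111001100
371 = 00101110011
→ OR → 11111111111 = 2047
0b00010111001 = 00010111001
→ AND → 00010111001 = 185
→ shifted right by 1 → 00001011100 = 92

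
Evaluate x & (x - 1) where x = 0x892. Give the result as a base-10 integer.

2192

x = 100010010010 = 2194
x - 1 = 100010010001
AND   = 100010010000 = 2192
(x & (x - 1) clears the lowest set bit of x.)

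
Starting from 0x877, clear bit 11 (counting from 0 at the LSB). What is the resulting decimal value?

x = 100001110111
bit 11 is currently 1; clear it via x & ~(1 << 11) = x & ~2048
→ 000001110111 = 119

119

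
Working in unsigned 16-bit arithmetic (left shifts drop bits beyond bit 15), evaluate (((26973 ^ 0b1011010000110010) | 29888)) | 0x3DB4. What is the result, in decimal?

26973 = 0110100101011101
0b1011010000110010 = 1011010000110010
→ ^ → 1101110101101111 = 56687
29888 = 0111010011000000
→ | → 1111110111101111 = 65007
0x3DB4 = 0011110110110100
→ | → 1111110111111111 = 65023

65023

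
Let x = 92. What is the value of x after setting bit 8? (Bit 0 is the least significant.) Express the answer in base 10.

348

x = 001011100
bit 8 is currently 0; set it via x | (1 << 8) = x | 256
→ 101011100 = 348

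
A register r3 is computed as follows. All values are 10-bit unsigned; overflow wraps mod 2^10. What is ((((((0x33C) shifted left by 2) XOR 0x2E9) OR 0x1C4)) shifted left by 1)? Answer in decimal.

954

0x33C = 1100111100
→ shifted left by 2 (mod 2^10) → 0011110000 = 240
0x2E9 = 1011101001
→ XOR → 1000011001 = 537
0x1C4 = 0111000100
→ OR → 1111011101 = 989
→ shifted left by 1 (mod 2^10) → 1110111010 = 954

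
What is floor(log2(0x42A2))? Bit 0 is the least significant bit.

14

0x42A2 = 100001010100010
The topmost 1 is at position 14 (since 2^14 = 16384 ≤ 17058 < 32768).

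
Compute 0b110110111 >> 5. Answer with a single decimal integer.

x = 110110111
shift right by 5 → 000001101 = 13
(equivalently, floor(439 / 32))

13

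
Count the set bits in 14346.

5

14346 = 11100000001010
Count the 1s: 1 + 1 + 1 + 1 + 1 = 5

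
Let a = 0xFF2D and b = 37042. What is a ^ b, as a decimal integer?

28575

0xFF2D = 1111111100101101
37042 = 1001000010110010
XOR → 0110111110011111 = 28575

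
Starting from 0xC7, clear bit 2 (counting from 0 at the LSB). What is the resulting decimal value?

195

x = 011000111
bit 2 is currently 1; clear it via x & ~(1 << 2) = x & ~4
→ 011000011 = 195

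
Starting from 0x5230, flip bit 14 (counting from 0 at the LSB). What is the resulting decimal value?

4656

x = 101001000110000
bit 14 is currently 1; toggle it via x ^ (1 << 14) = x ^ 16384
→ 001001000110000 = 4656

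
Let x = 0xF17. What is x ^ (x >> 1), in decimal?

2204

x = 111100010111 = 3863
x>>1 = 011110001011
XOR  = 100010011100 = 2204
(x ^ (x >> 1) gives the standard binary-reflected Gray code of x.)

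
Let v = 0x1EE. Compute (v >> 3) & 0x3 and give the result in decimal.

1

v = 111101110
Shift right by 3: 111101
Mask low 2 bits: 01 = 1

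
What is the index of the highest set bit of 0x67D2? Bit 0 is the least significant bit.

14

0x67D2 = 110011111010010
The topmost 1 is at position 14 (since 2^14 = 16384 ≤ 26578 < 32768).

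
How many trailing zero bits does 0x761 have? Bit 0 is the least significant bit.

0

0x761 = 11101100001
Trailing zeros: 0, so the lowest set bit is bit 0 (value 1).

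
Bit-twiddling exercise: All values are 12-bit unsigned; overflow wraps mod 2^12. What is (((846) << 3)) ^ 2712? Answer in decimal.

232

846 = 001101001110
→ << 3 (mod 2^12) → 101001110000 = 2672
2712 = 101010011000
→ ^ → 000011101000 = 232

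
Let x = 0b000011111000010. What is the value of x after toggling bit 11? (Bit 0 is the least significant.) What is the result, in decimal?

4034

x = 000011111000010
bit 11 is currently 0; toggle it via x ^ (1 << 11) = x ^ 2048
→ 000111111000010 = 4034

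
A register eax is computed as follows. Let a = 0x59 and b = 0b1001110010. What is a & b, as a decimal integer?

80

0x59 = 0001011001
b = 1001110010
AND → 0001010000 = 80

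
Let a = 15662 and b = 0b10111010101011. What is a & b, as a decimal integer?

11306

15662 = 11110100101110
b = 10111010101011
AND → 10110000101010 = 11306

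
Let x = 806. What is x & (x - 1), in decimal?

x = 1100100110 = 806
x - 1 = 1100100101
AND   = 1100100100 = 804
(x & (x - 1) clears the lowest set bit of x.)

804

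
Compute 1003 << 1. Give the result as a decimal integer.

2006

1003 = 01111101011
shift left by 1 → 11111010110 = 2006
(equivalently, 1003 × 2^1 = 1003 × 2)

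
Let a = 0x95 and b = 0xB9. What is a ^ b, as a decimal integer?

0x95 = 10010101
0xB9 = 10111001
XOR → 00101100 = 44

44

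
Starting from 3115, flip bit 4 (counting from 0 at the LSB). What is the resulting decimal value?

x = 0110000101011
bit 4 is currently 0; toggle it via x ^ (1 << 4) = x ^ 16
→ 0110000111011 = 3131

3131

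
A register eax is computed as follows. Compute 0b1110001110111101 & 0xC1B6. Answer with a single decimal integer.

a = 1110001110111101
0xC1B6 = 1100000110110110
AND → 1100000110110100 = 49588

49588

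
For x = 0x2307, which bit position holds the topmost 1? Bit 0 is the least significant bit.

13

0x2307 = 10001100000111
The topmost 1 is at position 13 (since 2^13 = 8192 ≤ 8967 < 16384).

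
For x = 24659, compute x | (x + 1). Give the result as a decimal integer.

24663

x = 110000001010011 = 24659
x + 1 = 110000001010100
OR    = 110000001010111 = 24663
(x | (x + 1) sets the lowest cleared bit.)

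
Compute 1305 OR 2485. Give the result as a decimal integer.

3517

1305 = 010100011001
2485 = 100110110101
 OR → 110110111101 = 3517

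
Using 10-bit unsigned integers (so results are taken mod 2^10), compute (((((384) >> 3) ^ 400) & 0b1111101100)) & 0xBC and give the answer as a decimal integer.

160

384 = 0110000000
→ >> 3 → 0000110000 = 48
400 = 0110010000
→ ^ → 0110100000 = 416
0b1111101100 = 1111101100
→ & → 0110100000 = 416
0xBC = 0010111100
→ & → 0010100000 = 160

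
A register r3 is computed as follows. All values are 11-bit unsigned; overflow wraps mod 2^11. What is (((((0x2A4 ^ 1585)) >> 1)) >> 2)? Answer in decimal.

146

0x2A4 = 01010100100
1585 = 11000110001
→ ^ → 10010010101 = 1173
→ >> 1 → 01001001010 = 586
→ >> 2 → 00010010010 = 146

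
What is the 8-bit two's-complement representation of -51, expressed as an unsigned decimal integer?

51 in 8 bits: 00110011
Invert: 11001100
Add 1:  11001101 = 205
(Check: 2^8 - 51 = 256 - 51 = 205.)

205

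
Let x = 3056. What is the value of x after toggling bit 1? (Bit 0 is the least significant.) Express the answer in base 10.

x = 0000101111110000
bit 1 is currently 0; toggle it via x ^ (1 << 1) = x ^ 2
→ 0000101111110010 = 3058

3058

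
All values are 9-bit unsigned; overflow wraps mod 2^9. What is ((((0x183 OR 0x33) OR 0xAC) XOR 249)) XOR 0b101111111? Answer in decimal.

57

0x183 = 110000011
0x33 = 000110011
→ OR → 110110011 = 435
0xAC = 010101100
→ OR → 110111111 = 447
249 = 011111001
→ XOR → 101000110 = 326
0b101111111 = 101111111
→ XOR → 000111001 = 57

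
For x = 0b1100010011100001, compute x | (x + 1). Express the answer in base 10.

x = 1100010011100001 = 50401
x + 1 = 1100010011100010
OR    = 1100010011100011 = 50403
(x | (x + 1) sets the lowest cleared bit.)

50403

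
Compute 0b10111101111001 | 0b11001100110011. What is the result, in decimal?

16251

a = 10111101111001
b = 11001100110011
 OR → 11111101111011 = 16251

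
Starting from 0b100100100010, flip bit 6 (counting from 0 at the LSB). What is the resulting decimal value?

2402

x = 100100100010
bit 6 is currently 0; toggle it via x ^ (1 << 6) = x ^ 64
→ 100101100010 = 2402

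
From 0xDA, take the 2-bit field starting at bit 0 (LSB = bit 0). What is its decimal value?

v = 0011011010
Shift right by 0: 0011011010
Mask low 2 bits: 10 = 2

2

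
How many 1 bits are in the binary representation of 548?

3

548 = 1000100100
Count the 1s: 1 + 1 + 1 = 3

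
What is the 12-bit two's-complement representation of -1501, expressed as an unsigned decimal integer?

1501 in 12 bits: 010111011101
Invert: 101000100010
Add 1:  101000100011 = 2595
(Check: 2^12 - 1501 = 4096 - 1501 = 2595.)

2595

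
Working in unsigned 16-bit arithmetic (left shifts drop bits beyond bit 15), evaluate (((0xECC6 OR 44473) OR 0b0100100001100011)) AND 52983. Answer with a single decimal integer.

0xECC6 = 1110110011000110
44473 = 1010110110111001
→ OR → 1110110111111111 = 60927
0b0100100001100011 = 0100100001100011
→ OR → 1110110111111111 = 60927
52983 = 1100111011110111
→ AND → 1100110011110111 = 52471

52471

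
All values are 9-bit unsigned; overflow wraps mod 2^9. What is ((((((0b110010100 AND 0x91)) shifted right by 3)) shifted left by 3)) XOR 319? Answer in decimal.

0b110010100 = 110010100
0x91 = 010010001
→ AND → 010010000 = 144
→ shifted right by 3 → 000010010 = 18
→ shifted left by 3 (mod 2^9) → 010010000 = 144
319 = 100111111
→ XOR → 110101111 = 431

431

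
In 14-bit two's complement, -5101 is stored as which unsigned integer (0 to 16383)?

5101 in 14 bits: 01001111101101
Invert: 10110000010010
Add 1:  10110000010011 = 11283
(Check: 2^14 - 5101 = 16384 - 5101 = 11283.)

11283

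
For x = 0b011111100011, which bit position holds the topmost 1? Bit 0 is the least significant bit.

0b011111100011 = 11111100011
The topmost 1 is at position 10 (since 2^10 = 1024 ≤ 2019 < 2048).

10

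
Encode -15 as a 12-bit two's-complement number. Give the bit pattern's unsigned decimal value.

15 in 12 bits: 000000001111
Invert: 111111110000
Add 1:  111111110001 = 4081
(Check: 2^12 - 15 = 4096 - 15 = 4081.)

4081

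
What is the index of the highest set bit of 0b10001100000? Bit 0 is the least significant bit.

0b10001100000 = 10001100000
The topmost 1 is at position 10 (since 2^10 = 1024 ≤ 1120 < 2048).

10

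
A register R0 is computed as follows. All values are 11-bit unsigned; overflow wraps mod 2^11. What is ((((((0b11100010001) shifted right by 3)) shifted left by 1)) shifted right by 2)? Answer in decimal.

0b11100010001 = 11100010001
→ shifted right by 3 → 00011100010 = 226
→ shifted left by 1 (mod 2^11) → 00111000100 = 452
→ shifted right by 2 → 00001110001 = 113

113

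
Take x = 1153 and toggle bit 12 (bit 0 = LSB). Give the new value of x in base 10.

x = 0010010000001
bit 12 is currently 0; toggle it via x ^ (1 << 12) = x ^ 4096
→ 1010010000001 = 5249

5249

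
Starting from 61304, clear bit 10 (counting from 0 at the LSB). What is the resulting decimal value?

60280

x = 1110111101111000
bit 10 is currently 1; clear it via x & ~(1 << 10) = x & ~1024
→ 1110101101111000 = 60280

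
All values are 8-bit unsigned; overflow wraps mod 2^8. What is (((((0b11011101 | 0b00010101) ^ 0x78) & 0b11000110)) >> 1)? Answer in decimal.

0b11011101 = 11011101
0b00010101 = 00010101
→ | → 11011101 = 221
0x78 = 01111000
→ ^ → 10100101 = 165
0b11000110 = 11000110
→ & → 10000100 = 132
→ >> 1 → 01000010 = 66

66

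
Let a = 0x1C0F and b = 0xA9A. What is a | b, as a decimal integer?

7839

0x1C0F = 1110000001111
0xA9A = 0101010011010
 OR → 1111010011111 = 7839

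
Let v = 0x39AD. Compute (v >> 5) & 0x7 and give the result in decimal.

v = 11100110101101
Shift right by 5: 111001101
Mask low 3 bits: 101 = 5

5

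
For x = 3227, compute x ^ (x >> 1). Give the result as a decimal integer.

2774

x = 110010011011 = 3227
x>>1 = 011001001101
XOR  = 101011010110 = 2774
(x ^ (x >> 1) gives the standard binary-reflected Gray code of x.)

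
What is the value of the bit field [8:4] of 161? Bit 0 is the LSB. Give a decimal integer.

v = 010100001
Shift right by 4: 01010
Mask low 5 bits: 01010 = 10

10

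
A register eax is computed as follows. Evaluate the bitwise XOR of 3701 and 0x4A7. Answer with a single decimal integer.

3701 = 111001110101
0x4A7 = 010010100111
XOR → 101011010010 = 2770

2770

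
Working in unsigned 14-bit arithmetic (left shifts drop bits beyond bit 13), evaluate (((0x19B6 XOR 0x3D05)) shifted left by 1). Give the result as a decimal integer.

2406

0x19B6 = 01100110110110
0x3D05 = 11110100000101
→ XOR → 10010010110011 = 9395
→ shifted left by 1 (mod 2^14) → 00100101100110 = 2406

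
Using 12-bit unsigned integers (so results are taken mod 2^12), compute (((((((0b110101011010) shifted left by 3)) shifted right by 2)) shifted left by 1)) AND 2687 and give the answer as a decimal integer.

0b110101011010 = 110101011010
→ shifted left by 3 (mod 2^12) → 101011010000 = 2768
→ shifted right by 2 → 001010110100 = 692
→ shifted left by 1 (mod 2^12) → 010101101000 = 1384
2687 = 101001111111
→ AND → 000001101000 = 104

104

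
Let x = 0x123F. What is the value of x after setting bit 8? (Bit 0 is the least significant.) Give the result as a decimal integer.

4927

x = 1001000111111
bit 8 is currently 0; set it via x | (1 << 8) = x | 256
→ 1001100111111 = 4927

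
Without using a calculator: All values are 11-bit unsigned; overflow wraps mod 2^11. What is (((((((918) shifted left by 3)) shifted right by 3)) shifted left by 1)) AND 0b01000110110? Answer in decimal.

918 = 01110010110
→ shifted left by 3 (mod 2^11) → 10010110000 = 1200
→ shifted right by 3 → 00010010110 = 150
→ shifted left by 1 (mod 2^11) → 00100101100 = 300
0b01000110110 = 01000110110
→ AND → 00000100100 = 36

36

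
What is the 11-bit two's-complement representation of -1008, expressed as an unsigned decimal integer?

1040

1008 in 11 bits: 01111110000
Invert: 10000001111
Add 1:  10000010000 = 1040
(Check: 2^11 - 1008 = 2048 - 1008 = 1040.)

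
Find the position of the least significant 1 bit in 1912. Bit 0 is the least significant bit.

3

1912 = 11101111000
Trailing zeros: 3, so the lowest set bit is bit 3 (value 8).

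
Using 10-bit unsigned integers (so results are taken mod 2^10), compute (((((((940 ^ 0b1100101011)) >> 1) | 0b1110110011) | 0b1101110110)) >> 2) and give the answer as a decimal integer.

940 = 1110101100
0b1100101011 = 1100101011
→ ^ → 0010000111 = 135
→ >> 1 → 0001000011 = 67
0b1110110011 = 1110110011
→ | → 1111110011 = 1011
0b1101110110 = 1101110110
→ | → 1111110111 = 1015
→ >> 2 → 0011111101 = 253

253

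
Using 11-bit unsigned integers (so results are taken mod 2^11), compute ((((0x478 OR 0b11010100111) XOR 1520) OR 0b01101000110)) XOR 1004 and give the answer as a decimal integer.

0x478 = 10001111000
0b11010100111 = 11010100111
→ OR → 11011111111 = 1791
1520 = 10111110000
→ XOR → 01100001111 = 783
0b01101000110 = 01101000110
→ OR → 01101001111 = 847
1004 = 01111101100
→ XOR → 00010100011 = 163

163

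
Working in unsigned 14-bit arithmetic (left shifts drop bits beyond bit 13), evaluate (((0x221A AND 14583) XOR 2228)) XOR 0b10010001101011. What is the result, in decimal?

0x221A = 10001000011010
14583 = 11100011110111
→ AND → 10000000010010 = 8210
2228 = 00100010110100
→ XOR → 10100010100110 = 10406
0b10010001101011 = 10010001101011
→ XOR → 00110011001101 = 3277

3277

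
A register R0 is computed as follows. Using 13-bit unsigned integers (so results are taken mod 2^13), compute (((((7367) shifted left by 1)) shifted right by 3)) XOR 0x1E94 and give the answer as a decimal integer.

7589

7367 = 1110011000111
→ shifted left by 1 (mod 2^13) → 1100110001110 = 6542
→ shifted right by 3 → 0001100110001 = 817
0x1E94 = 1111010010100
→ XOR → 1110110100101 = 7589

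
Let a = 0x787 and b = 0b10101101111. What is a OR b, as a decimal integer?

0x787 = 11110000111
b = 10101101111
 OR → 11111101111 = 2031

2031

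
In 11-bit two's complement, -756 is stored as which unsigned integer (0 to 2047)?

756 in 11 bits: 01011110100
Invert: 10100001011
Add 1:  10100001100 = 1292
(Check: 2^11 - 756 = 2048 - 756 = 1292.)

1292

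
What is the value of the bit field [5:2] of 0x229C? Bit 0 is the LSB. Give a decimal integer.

v = 10001010011100
Shift right by 2: 100010100111
Mask low 4 bits: 0111 = 7

7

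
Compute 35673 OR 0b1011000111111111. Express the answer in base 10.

48127

35673 = 1000101101011001
b = 1011000111111111
 OR → 1011101111111111 = 48127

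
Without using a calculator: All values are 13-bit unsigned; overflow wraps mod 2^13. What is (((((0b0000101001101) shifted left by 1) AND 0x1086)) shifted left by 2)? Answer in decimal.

520

0b0000101001101 = 0000101001101
→ shifted left by 1 (mod 2^13) → 0001010011010 = 666
0x1086 = 1000010000110
→ AND → 0000010000010 = 130
→ shifted left by 2 (mod 2^13) → 0001000001000 = 520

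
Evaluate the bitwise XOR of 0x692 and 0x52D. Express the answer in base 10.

0x692 = 11010010010
0x52D = 10100101101
XOR → 01110111111 = 959

959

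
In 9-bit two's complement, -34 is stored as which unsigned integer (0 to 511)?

478

34 in 9 bits: 000100010
Invert: 111011101
Add 1:  111011110 = 478
(Check: 2^9 - 34 = 512 - 34 = 478.)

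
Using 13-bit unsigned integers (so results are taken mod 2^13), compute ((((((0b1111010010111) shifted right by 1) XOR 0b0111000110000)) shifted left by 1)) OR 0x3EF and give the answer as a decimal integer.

0b1111010010111 = 1111010010111
→ shifted right by 1 → 0111101001011 = 3915
0b0111000110000 = 0111000110000
→ XOR → 0000101111011 = 379
→ shifted left by 1 (mod 2^13) → 0001011110110 = 758
0x3EF = 0001111101111
→ OR → 0001111111111 = 1023

1023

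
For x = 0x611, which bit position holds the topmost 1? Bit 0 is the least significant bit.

0x611 = 11000010001
The topmost 1 is at position 10 (since 2^10 = 1024 ≤ 1553 < 2048).

10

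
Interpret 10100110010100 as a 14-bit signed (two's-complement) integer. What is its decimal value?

pattern = 10100110010100 (MSB is 1 ⇒ negative)
Invert: 01011001101011, add 1 → 01011001101100 = 5740, so the value is -5740.
(Equivalently: 10644 - 2^14 = 10644 - 16384 = -5740.)

-5740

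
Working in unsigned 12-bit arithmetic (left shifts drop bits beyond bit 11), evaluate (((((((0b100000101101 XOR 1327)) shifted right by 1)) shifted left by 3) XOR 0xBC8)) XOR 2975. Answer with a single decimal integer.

0b100000101101 = 100000101101
1327 = 010100101111
→ XOR → 110100000010 = 3330
→ shifted right by 1 → 011010000001 = 1665
→ shifted left by 3 (mod 2^12) → 010000001000 = 1032
0xBC8 = 101111001000
→ XOR → 111111000000 = 4032
2975 = 101110011111
→ XOR → 010001011111 = 1119

1119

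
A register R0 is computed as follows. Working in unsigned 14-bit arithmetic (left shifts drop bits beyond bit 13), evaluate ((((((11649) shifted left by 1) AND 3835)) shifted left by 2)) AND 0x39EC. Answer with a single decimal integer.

10248

11649 = 10110110000001
→ shifted left by 1 (mod 2^14) → 01101100000010 = 6914
3835 = 00111011111011
→ AND → 00101000000010 = 2562
→ shifted left by 2 (mod 2^14) → 10100000001000 = 10248
0x39EC = 11100111101100
→ AND → 10100000001000 = 10248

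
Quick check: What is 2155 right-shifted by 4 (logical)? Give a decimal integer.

134

2155 = 100001101011
shift right by 4 → 000010000110 = 134
(equivalently, floor(2155 / 16))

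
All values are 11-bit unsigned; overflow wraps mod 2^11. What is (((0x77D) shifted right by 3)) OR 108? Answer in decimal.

239

0x77D = 11101111101
→ shifted right by 3 → 00011101111 = 239
108 = 00001101100
→ OR → 00011101111 = 239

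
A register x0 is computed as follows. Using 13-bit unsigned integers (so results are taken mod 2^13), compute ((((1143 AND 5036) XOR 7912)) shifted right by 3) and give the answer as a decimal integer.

985

1143 = 0010001110111
5036 = 1001110101100
→ AND → 0000000100100 = 36
7912 = 1111011101000
→ XOR → 1111011001100 = 7884
→ shifted right by 3 → 0001111011001 = 985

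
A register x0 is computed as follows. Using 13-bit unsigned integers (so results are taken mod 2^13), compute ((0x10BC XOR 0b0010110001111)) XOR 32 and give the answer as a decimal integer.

0x10BC = 1000010111100
0b0010110001111 = 0010110001111
→ XOR → 1010100110011 = 5427
32 = 0000000100000
→ XOR → 1010100010011 = 5395

5395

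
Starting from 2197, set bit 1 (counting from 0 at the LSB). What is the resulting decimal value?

2199

x = 0100010010101
bit 1 is currently 0; set it via x | (1 << 1) = x | 2
→ 0100010010111 = 2199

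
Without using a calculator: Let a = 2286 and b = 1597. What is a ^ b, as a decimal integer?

3795

2286 = 100011101110
1597 = 011000111101
XOR → 111011010011 = 3795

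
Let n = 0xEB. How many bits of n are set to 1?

0xEB = 11101011
Count the 1s: 1 + 1 + 1 + 1 + 1 + 1 = 6

6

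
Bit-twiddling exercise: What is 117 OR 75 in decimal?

127

117 = 1110101
75 = 1001011
 OR → 1111111 = 127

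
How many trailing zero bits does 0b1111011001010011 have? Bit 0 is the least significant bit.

0

0b1111011001010011 = 1111011001010011
Trailing zeros: 0, so the lowest set bit is bit 0 (value 1).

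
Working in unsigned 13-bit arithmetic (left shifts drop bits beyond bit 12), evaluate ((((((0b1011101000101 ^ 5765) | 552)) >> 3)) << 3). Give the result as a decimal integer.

0b1011101000101 = 1011101000101
5765 = 1011010000101
→ ^ → 0000111000000 = 448
552 = 0001000101000
→ | → 0001111101000 = 1000
→ >> 3 → 0000001111101 = 125
→ << 3 (mod 2^13) → 0001111101000 = 1000

1000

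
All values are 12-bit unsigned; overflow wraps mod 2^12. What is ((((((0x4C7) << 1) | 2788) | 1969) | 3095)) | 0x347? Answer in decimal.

4095

0x4C7 = 010011000111
→ << 1 (mod 2^12) → 100110001110 = 2446
2788 = 101011100100
→ | → 101111101110 = 3054
1969 = 011110110001
→ | → 111111111111 = 4095
3095 = 110000010111
→ | → 111111111111 = 4095
0x347 = 001101000111
→ | → 111111111111 = 4095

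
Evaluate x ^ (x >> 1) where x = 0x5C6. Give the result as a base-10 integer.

x = 10111000110 = 1478
x>>1 = 01011100011
XOR  = 11100100101 = 1829
(x ^ (x >> 1) gives the standard binary-reflected Gray code of x.)

1829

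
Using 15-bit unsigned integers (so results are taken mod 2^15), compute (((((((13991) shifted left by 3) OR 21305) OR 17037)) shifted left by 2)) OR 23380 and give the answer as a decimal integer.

24564

13991 = 011011010100111
→ shifted left by 3 (mod 2^15) → 011010100111000 = 13624
21305 = 101001100111001
→ OR → 111011100111001 = 30521
17037 = 100001010001101
→ OR → 111011110111101 = 30653
→ shifted left by 2 (mod 2^15) → 101111011110100 = 24308
23380 = 101101101010100
→ OR → 101111111110100 = 24564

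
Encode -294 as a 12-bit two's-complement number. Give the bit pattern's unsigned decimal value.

294 in 12 bits: 000100100110
Invert: 111011011001
Add 1:  111011011010 = 3802
(Check: 2^12 - 294 = 4096 - 294 = 3802.)

3802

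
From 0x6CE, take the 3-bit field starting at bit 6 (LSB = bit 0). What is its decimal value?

3

v = 11011001110
Shift right by 6: 11011
Mask low 3 bits: 011 = 3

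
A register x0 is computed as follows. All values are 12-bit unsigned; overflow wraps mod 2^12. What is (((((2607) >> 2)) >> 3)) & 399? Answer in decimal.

2607 = 101000101111
→ >> 2 → 001010001011 = 651
→ >> 3 → 000001010001 = 81
399 = 000110001111
→ & → 000000000001 = 1

1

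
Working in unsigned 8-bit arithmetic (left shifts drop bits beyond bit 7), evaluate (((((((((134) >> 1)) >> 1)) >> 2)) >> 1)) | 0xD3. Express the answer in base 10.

215

134 = 10000110
→ >> 1 → 01000011 = 67
→ >> 1 → 00100001 = 33
→ >> 2 → 00001000 = 8
→ >> 1 → 00000100 = 4
0xD3 = 11010011
→ | → 11010111 = 215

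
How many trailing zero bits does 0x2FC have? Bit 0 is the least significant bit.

0x2FC = 1011111100
Trailing zeros: 2, so the lowest set bit is bit 2 (value 4).

2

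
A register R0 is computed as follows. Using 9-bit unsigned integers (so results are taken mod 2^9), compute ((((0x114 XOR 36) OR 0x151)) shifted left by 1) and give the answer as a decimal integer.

0x114 = 100010100
36 = 000100100
→ XOR → 100110000 = 304
0x151 = 101010001
→ OR → 101110001 = 369
→ shifted left by 1 (mod 2^9) → 011100010 = 226

226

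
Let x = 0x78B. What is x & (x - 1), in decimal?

x = 11110001011 = 1931
x - 1 = 11110001010
AND   = 11110001010 = 1930
(x & (x - 1) clears the lowest set bit of x.)

1930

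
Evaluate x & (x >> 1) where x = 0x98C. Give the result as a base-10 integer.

x = 100110001100 = 2444
x>>1 = 010011000110
AND  = 000010000100 = 132
(x & (x >> 1) has a 1 wherever x has two consecutive 1 bits.)

132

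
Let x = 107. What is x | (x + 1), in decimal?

x = 1101011 = 107
x + 1 = 1101100
OR    = 1101111 = 111
(x | (x + 1) sets the lowest cleared bit.)

111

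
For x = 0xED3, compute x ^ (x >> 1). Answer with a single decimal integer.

x = 111011010011 = 3795
x>>1 = 011101101001
XOR  = 100110111010 = 2490
(x ^ (x >> 1) gives the standard binary-reflected Gray code of x.)

2490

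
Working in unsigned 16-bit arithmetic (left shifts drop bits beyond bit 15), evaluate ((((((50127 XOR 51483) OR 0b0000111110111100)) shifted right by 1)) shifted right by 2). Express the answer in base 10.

511

50127 = 1100001111001111
51483 = 1100100100011011
→ XOR → 0000101011010100 = 2772
0b0000111110111100 = 0000111110111100
→ OR → 0000111111111100 = 4092
→ shifted right by 1 → 0000011111111110 = 2046
→ shifted right by 2 → 0000000111111111 = 511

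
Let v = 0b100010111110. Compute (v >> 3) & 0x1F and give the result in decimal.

23

v = 100010111110
Shift right by 3: 100010111
Mask low 5 bits: 10111 = 23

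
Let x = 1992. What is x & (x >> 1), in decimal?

x = 11111001000 = 1992
x>>1 = 01111100100
AND  = 01111000000 = 960
(x & (x >> 1) has a 1 wherever x has two consecutive 1 bits.)

960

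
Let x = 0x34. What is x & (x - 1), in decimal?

48

x = 110100 = 52
x - 1 = 110011
AND   = 110000 = 48
(x & (x - 1) clears the lowest set bit of x.)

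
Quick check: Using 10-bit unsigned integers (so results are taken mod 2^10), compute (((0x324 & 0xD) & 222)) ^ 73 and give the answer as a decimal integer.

0x324 = 1100100100
0xD = 0000001101
→ & → 0000000100 = 4
222 = 0011011110
→ & → 0000000100 = 4
73 = 0001001001
→ ^ → 0001001101 = 77

77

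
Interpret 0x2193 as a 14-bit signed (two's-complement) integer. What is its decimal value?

-7789

pattern = 10000110010011 (MSB is 1 ⇒ negative)
Invert: 01111001101100, add 1 → 01111001101101 = 7789, so the value is -7789.
(Equivalently: 8595 - 2^14 = 8595 - 16384 = -7789.)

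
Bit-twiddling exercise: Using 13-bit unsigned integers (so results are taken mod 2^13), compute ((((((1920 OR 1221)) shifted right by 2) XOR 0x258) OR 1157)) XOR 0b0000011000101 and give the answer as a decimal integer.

1896

1920 = 0011110000000
1221 = 0010011000101
→ OR → 0011111000101 = 1989
→ shifted right by 2 → 0000111110001 = 497
0x258 = 0001001011000
→ XOR → 0001110101001 = 937
1157 = 0010010000101
→ OR → 0011110101101 = 1965
0b0000011000101 = 0000011000101
→ XOR → 0011101101000 = 1896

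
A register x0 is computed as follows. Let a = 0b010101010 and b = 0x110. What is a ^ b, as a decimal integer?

a = 010101010
0x110 = 100010000
XOR → 110111010 = 442

442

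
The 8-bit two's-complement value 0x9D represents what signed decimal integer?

pattern = 10011101 (MSB is 1 ⇒ negative)
Invert: 01100010, add 1 → 01100011 = 99, so the value is -99.
(Equivalently: 157 - 2^8 = 157 - 256 = -99.)

-99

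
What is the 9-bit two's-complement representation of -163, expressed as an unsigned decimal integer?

163 in 9 bits: 010100011
Invert: 101011100
Add 1:  101011101 = 349
(Check: 2^9 - 163 = 512 - 163 = 349.)

349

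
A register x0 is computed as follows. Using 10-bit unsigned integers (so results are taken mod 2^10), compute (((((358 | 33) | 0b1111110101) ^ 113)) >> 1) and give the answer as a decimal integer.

358 = 0101100110
33 = 0000100001
→ | → 0101100111 = 359
0b1111110101 = 1111110101
→ | → 1111110111 = 1015
113 = 0001110001
→ ^ → 1110000110 = 902
→ >> 1 → 0111000011 = 451

451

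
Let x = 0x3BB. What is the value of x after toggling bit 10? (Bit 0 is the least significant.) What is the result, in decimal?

1979

x = 001110111011
bit 10 is currently 0; toggle it via x ^ (1 << 10) = x ^ 1024
→ 011110111011 = 1979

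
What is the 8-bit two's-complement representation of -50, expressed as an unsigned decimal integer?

206

50 in 8 bits: 00110010
Invert: 11001101
Add 1:  11001110 = 206
(Check: 2^8 - 50 = 256 - 50 = 206.)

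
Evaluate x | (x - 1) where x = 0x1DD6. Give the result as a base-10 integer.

7639

x = 1110111010110 = 7638
x - 1 = 1110111010101
OR    = 1110111010111 = 7639
(x | (x - 1) sets all bits below the lowest set bit.)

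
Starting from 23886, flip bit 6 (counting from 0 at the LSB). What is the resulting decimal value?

x = 101110101001110
bit 6 is currently 1; toggle it via x ^ (1 << 6) = x ^ 64
→ 101110100001110 = 23822

23822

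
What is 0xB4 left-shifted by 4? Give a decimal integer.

2880

0xB4 = 000010110100
shift left by 4 → 101101000000 = 2880
(equivalently, 180 × 2^4 = 180 × 16)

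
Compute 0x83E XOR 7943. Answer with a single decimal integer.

0x83E = 0100000111110
7943 = 1111100000111
XOR → 1011100111001 = 5945

5945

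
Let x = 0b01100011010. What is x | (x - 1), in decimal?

795

x = 1100011010 = 794
x - 1 = 1100011001
OR    = 1100011011 = 795
(x | (x - 1) sets all bits below the lowest set bit.)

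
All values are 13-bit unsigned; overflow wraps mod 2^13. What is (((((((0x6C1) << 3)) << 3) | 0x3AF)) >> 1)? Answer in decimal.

2551

0x6C1 = 0011011000001
→ << 3 (mod 2^13) → 1011000001000 = 5640
→ << 3 (mod 2^13) → 1000001000000 = 4160
0x3AF = 0001110101111
→ | → 1001111101111 = 5103
→ >> 1 → 0100111110111 = 2551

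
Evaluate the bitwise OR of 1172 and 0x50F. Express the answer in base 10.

1439

1172 = 10010010100
0x50F = 10100001111
 OR → 10110011111 = 1439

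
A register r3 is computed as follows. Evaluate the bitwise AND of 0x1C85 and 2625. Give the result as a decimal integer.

2049

0x1C85 = 1110010000101
2625 = 0101001000001
AND → 0100000000001 = 2049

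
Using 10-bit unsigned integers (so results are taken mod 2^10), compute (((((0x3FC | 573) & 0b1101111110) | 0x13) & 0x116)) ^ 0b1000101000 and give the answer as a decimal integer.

0x3FC = 1111111100
573 = 1000111101
→ | → 1111111101 = 1021
0b1101111110 = 1101111110
→ & → 1101111100 = 892
0x13 = 0000010011
→ | → 1101111111 = 895
0x116 = 0100010110
→ & → 0100010110 = 278
0b1000101000 = 1000101000
→ ^ → 1100111110 = 830

830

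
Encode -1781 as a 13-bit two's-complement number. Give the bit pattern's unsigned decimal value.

6411

1781 in 13 bits: 0011011110101
Invert: 1100100001010
Add 1:  1100100001011 = 6411
(Check: 2^13 - 1781 = 8192 - 1781 = 6411.)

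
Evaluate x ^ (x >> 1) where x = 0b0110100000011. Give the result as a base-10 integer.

2946

x = 110100000011 = 3331
x>>1 = 011010000001
XOR  = 101110000010 = 2946
(x ^ (x >> 1) gives the standard binary-reflected Gray code of x.)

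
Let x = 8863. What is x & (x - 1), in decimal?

x = 10001010011111 = 8863
x - 1 = 10001010011110
AND   = 10001010011110 = 8862
(x & (x - 1) clears the lowest set bit of x.)

8862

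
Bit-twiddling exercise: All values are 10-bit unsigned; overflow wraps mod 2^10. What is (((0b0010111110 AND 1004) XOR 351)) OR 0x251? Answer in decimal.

0b0010111110 = 0010111110
1004 = 1111101100
→ AND → 0010101100 = 172
351 = 0101011111
→ XOR → 0111110011 = 499
0x251 = 1001010001
→ OR → 1111110011 = 1011

1011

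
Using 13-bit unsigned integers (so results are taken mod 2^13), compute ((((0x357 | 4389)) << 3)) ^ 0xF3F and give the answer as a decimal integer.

0x357 = 0001101010111
4389 = 1000100100101
→ | → 1001101110111 = 4983
→ << 3 (mod 2^13) → 1101110111000 = 7096
0xF3F = 0111100111111
→ ^ → 1010010000111 = 5255

5255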